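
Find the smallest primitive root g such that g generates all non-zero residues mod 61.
g = 2. Powers: [2, 4, 8, 16, 32, 3, ...] generates all 60 non-zero residues.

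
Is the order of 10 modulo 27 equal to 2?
Powers of 10 mod 27: 10^1≡10, 10^2≡19, 10^3≡1. 10^2≡19≢1, so ord ≠ 2. No, the actual order is 3.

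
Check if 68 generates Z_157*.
68^{78} ≡ 1 (mod 157) and 78 < 156, so ord_157(68) = 78 ≠ 156 and 68 is not a primitive root.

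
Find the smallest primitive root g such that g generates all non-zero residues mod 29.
g = 2. Powers: [2, 4, 8, 16, 3, 6, ...] generates all 28 non-zero residues.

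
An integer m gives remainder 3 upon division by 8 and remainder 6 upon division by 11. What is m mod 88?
M = 8 × 11 = 88. M₁ = 11, y₁ ≡ 3 mod 8. M₂ = 8, y₂ ≡ 7 mod 11. m = 3×11×3 + 6×8×7 ≡ 83 mod 88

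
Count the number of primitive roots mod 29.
A prime p has φ(p-1) primitive roots; here φ(28) = 12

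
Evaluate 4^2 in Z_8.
4^{2} = 16 ≡ 0 (mod 8)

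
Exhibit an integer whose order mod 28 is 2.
13 has order 2 mod 28 since 13^{2} ≡ 1 (mod 28) and no smaller power works.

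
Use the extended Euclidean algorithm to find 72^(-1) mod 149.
Extended GCD: 72(-60) + 149(29) = 1. So 72^(-1) ≡ -60 ≡ 89 (mod 149). Verify: 72 × 89 = 6408 ≡ 1 (mod 149)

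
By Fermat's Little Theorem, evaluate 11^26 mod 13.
By Fermat: 11^{12} ≡ 1 mod 13. 26 = 2×12 + 2. So 11^{26} ≡ 11^{2} ≡ 4 mod 13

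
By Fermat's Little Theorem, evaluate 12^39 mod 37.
By Fermat: 12^{36} ≡ 1 mod 37. So 12^{39} = 12^{36} · 12^{3} ≡ 12^{3} ≡ 26 mod 37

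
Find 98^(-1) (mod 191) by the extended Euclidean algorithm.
Extended GCD: 98(-76) + 191(39) = 1. So 98^(-1) ≡ -76 ≡ 115 (mod 191). Verify: 98 × 115 = 11270 ≡ 1 (mod 191)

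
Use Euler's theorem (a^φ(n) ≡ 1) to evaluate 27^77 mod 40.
By Euler: 27^{16} ≡ 1 (mod 40) since gcd(27, 40) = 1. 77 = 4×16 + 13. So 27^{77} ≡ 27^{13} ≡ 27 (mod 40)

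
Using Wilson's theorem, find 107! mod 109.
(108)! = (107)! × (108) ≡ -1 mod 109. So (107)! ≡ -1 × (108)^(-1) ≡ (-1)×(-1) = 1 mod 109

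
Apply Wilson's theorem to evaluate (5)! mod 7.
(6)! = (5)! × (6) ≡ -1 (mod 7). So (5)! ≡ -1 × (6)^(-1) ≡ (-1)×(-1) = 1 (mod 7)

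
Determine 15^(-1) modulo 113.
Since 113 is prime, by Fermat 15^(-1) ≡ 15^{111} ≡ 98 (mod 113). Verify: 15 × 98 = 1470 ≡ 1 (mod 113)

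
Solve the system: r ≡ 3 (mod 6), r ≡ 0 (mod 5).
M = 6 × 5 = 30. M₁ = 5, y₁ ≡ 5 (mod 6). M₂ = 6, y₂ ≡ 1 (mod 5). r = 3×5×5 + 0×6×1 ≡ 15 (mod 30)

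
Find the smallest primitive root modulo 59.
g = 2. Powers: [2, 4, 8, 16, 32, 5, 10, 20, 40, 21, ...] generates all 58 non-zero residues.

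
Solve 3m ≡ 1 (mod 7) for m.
Since 7 is prime, by Fermat 3^(-1) ≡ 3^{5} ≡ 5 (mod 7). Verify: 3 × 5 = 15 ≡ 1 (mod 7)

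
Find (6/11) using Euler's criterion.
(6/11) = 6^{5} mod 11 = -1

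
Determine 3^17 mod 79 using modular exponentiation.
By repeated squaring (mod 79): 3^{1}≡3, 3^{2}≡9, 3^{4}≡2, 3^{8}≡4, 3^{16}≡16. Then 3^{17} = 3^{16+1} ≡ 16 × 3 ≡ 48 (mod 79)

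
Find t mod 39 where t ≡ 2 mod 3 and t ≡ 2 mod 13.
M = 3 × 13 = 39. M₁ = 13, y₁ ≡ 1 mod 3. M₂ = 3, y₂ ≡ 9 mod 13. t = 2×13×1 + 2×3×9 ≡ 2 mod 39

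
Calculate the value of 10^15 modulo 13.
Using Fermat: 10^{12} ≡ 1 (mod 13). 15 ≡ 3 (mod 12). So 10^{15} ≡ 10^{3} ≡ 12 (mod 13)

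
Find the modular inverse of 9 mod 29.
Since 29 is prime, by Fermat 9^(-1) ≡ 9^{27} ≡ 13 (mod 29). Verify: 9 × 13 = 117 ≡ 1 (mod 29)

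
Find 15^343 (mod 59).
Using Fermat: 15^{58} ≡ 1 (mod 59). 343 ≡ 53 (mod 58). So 15^{343} ≡ 15^{53} ≡ 21 (mod 59)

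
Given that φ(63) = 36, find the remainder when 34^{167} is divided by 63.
By Euler: 34^{36} ≡ 1 mod 63 since gcd(34, 63) = 1. 167 = 4×36 + 23. So 34^{167} ≡ 34^{23} ≡ 13 mod 63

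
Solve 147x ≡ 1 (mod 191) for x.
Since 191 is prime, by Fermat 147^(-1) ≡ 147^{189} ≡ 13 (mod 191). Verify: 147 × 13 = 1911 ≡ 1 (mod 191)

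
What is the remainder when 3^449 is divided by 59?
Using Fermat: 3^{58} ≡ 1 (mod 59). 449 ≡ 43 (mod 58). So 3^{449} ≡ 3^{43} ≡ 16 (mod 59)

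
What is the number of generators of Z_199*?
There are φ(199-1) = φ(198) = 60 primitive roots modulo 199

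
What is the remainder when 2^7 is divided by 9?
By repeated squaring (mod 9): 2^{1}≡2, 2^{2}≡4, 2^{4}≡7. Then 2^{7} = 2^{4+2+1} ≡ 7 × 4 × 2 ≡ 2 (mod 9)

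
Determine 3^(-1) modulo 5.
Since 5 is prime, by Fermat 3^(-1) ≡ 3^{3} ≡ 2 (mod 5). Verify: 3 × 2 = 6 ≡ 1 (mod 5)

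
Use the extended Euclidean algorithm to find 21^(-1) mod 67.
Extended GCD: 21(16) + 67(-5) = 1. So 21^(-1) ≡ 16 mod 67. Verify: 21 × 16 = 336 ≡ 1 mod 67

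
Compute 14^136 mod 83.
Using Fermat: 14^{82} ≡ 1 mod 83. 136 ≡ 54 mod 82. So 14^{136} ≡ 14^{54} ≡ 48 mod 83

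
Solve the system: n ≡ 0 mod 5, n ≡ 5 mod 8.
M = 5 × 8 = 40. M₁ = 8, y₁ ≡ 2 mod 5. M₂ = 5, y₂ ≡ 5 mod 8. n = 0×8×2 + 5×5×5 ≡ 5 mod 40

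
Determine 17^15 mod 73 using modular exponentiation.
By repeated squaring (mod 73): 17^{1}≡17, 17^{2}≡70, 17^{4}≡9, 17^{8}≡8. Then 17^{15} = 17^{8+4+2+1} ≡ 8 × 9 × 70 × 17 ≡ 51 (mod 73)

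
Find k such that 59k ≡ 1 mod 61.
Since 61 is prime, by Fermat 59^(-1) ≡ 59^{59} ≡ 30 mod 61. Verify: 59 × 30 = 1770 ≡ 1 mod 61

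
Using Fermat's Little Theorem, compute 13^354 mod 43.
By Fermat: 13^{42} ≡ 1 mod 43. 354 ≡ 18 mod 42. So 13^{354} ≡ 13^{18} ≡ 11 mod 43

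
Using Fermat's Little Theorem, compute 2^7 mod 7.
By Fermat: 2^{6} ≡ 1 (mod 7). So 2^{7} = 2^{6} · 2^{1} ≡ 2^{1} ≡ 2 (mod 7)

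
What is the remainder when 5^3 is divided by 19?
5^{3} = 125 ≡ 11 mod 19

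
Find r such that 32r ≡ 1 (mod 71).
Since 71 is prime, by Fermat 32^(-1) ≡ 32^{69} ≡ 20 (mod 71). Verify: 32 × 20 = 640 ≡ 1 (mod 71)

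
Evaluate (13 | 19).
(13/19) = 13^{9} mod 19 = -1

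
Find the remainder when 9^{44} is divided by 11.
By Fermat: 9^{10} ≡ 1 mod 11. 44 = 4×10 + 4. So 9^{44} ≡ 9^{4} ≡ 5 mod 11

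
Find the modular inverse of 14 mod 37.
Since 37 is prime, by Fermat 14^(-1) ≡ 14^{35} ≡ 8 (mod 37). Verify: 14 × 8 = 112 ≡ 1 (mod 37)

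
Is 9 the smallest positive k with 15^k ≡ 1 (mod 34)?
Powers of 15 mod 34: 15^1≡15, 15^2≡21, 15^3≡9, 15^4≡33, 15^5≡19, 15^6≡13, 15^7≡25, 15^8≡1. Already 15^8≡1, so the order is 8 < 9. No, the actual order is 8.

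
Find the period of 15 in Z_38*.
Powers of 15 mod 38: 15^1≡15, 15^2≡35, 15^3≡31, 15^4≡9, 15^5≡21, 15^6≡11, 15^7≡13, 15^8≡5, 15^9≡37, 15^10≡23, 15^11≡3, 15^12≡7, 15^13≡29, 15^14≡17, 15^15≡27, 15^16≡25, 15^17≡33, 15^18≡1. ord_38(15) = 18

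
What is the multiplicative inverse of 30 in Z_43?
Since 43 is prime, by Fermat 30^(-1) ≡ 30^{41} ≡ 33 mod 43. Verify: 30 × 33 = 990 ≡ 1 mod 43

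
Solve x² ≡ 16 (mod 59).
The square roots of 16 mod 59 are 4 and 55. Verify: 4² = 16 ≡ 16 (mod 59)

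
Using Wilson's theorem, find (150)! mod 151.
By Wilson's theorem, (150)! ≡ -1 ≡ 150 (mod 151)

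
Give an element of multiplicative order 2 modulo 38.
37 has order 2 mod 38 since 37^{2} ≡ 1 (mod 38) and no smaller power works.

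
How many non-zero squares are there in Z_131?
The squaring map on Z_131* is 2-to-1, so there are (130)/2 = 65 QRs.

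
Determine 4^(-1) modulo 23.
Since 23 is prime, by Fermat 4^(-1) ≡ 4^{21} ≡ 6 (mod 23). Verify: 4 × 6 = 24 ≡ 1 (mod 23)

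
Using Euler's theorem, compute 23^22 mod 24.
By Euler: 23^{8} ≡ 1 (mod 24) since gcd(23, 24) = 1. 22 = 2×8 + 6. So 23^{22} ≡ 23^{6} ≡ 1 (mod 24)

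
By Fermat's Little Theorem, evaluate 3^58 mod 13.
By Fermat: 3^{12} ≡ 1 (mod 13). 58 = 4×12 + 10. So 3^{58} ≡ 3^{10} ≡ 3 (mod 13)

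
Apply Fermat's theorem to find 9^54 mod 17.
By Fermat: 9^{16} ≡ 1 mod 17. 54 = 3×16 + 6. So 9^{54} ≡ 9^{6} ≡ 4 mod 17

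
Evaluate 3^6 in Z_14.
By repeated squaring (mod 14): 3^{1}≡3, 3^{2}≡9, 3^{4}≡11. Then 3^{6} = 3^{4+2} ≡ 11 × 9 ≡ 1 (mod 14)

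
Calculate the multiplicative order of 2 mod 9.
Powers of 2 mod 9: 2^1≡2, 2^2≡4, 2^3≡8, 2^4≡7, 2^5≡5, 2^6≡1. Order = 6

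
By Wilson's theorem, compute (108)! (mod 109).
By Wilson's theorem, (108)! ≡ -1 ≡ 108 (mod 109)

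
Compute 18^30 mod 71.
By repeated squaring (mod 71): 18^{1}≡18, 18^{2}≡40, 18^{4}≡38, 18^{8}≡24, 18^{16}≡8. Then 18^{30} = 18^{16+8+4+2} ≡ 8 × 24 × 38 × 40 ≡ 30 (mod 71)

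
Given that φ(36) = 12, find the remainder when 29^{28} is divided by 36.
By Euler: 29^{12} ≡ 1 (mod 36) since gcd(29, 36) = 1. 28 = 2×12 + 4. So 29^{28} ≡ 29^{4} ≡ 25 (mod 36)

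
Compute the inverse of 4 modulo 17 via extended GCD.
Extended GCD: 4(-4) + 17(1) = 1. So 4^(-1) ≡ -4 ≡ 13 (mod 17). Verify: 4 × 13 = 52 ≡ 1 (mod 17)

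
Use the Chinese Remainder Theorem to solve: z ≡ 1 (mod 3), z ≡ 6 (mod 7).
M = 3 × 7 = 21. M₁ = 7, y₁ ≡ 1 (mod 3). M₂ = 3, y₂ ≡ 5 (mod 7). z = 1×7×1 + 6×3×5 ≡ 13 (mod 21)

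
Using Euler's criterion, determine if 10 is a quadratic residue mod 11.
By Euler's criterion: 10^{5} ≡ 10 (mod 11). Since this equals -1 (≡ 10), 10 is not a QR.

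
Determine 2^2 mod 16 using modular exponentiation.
2^{2} = 4 ≡ 4 (mod 16)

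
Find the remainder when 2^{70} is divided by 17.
By Fermat: 2^{16} ≡ 1 (mod 17). 70 = 4×16 + 6. So 2^{70} ≡ 2^{6} ≡ 13 (mod 17)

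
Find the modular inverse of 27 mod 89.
Since 89 is prime, by Fermat 27^(-1) ≡ 27^{87} ≡ 33 mod 89. Verify: 27 × 33 = 891 ≡ 1 mod 89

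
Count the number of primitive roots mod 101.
Number of primitive roots mod 101 = φ(p-1) = φ(100) = 40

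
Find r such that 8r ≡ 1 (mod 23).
Since 23 is prime, by Fermat 8^(-1) ≡ 8^{21} ≡ 3 (mod 23). Verify: 8 × 3 = 24 ≡ 1 (mod 23)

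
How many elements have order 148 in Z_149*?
A prime p has φ(p-1) primitive roots; here φ(148) = 72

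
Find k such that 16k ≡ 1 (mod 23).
Since 23 is prime, by Fermat 16^(-1) ≡ 16^{21} ≡ 13 (mod 23). Verify: 16 × 13 = 208 ≡ 1 (mod 23)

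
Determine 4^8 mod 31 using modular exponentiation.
By repeated squaring mod 31: 4^{1}≡4, 4^{2}≡16, 4^{4}≡8, 4^{8}≡2. So 4^{8} ≡ 2 mod 31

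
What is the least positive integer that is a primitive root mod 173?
g = 2. For each prime q|172: 2^{86}≡172, 2^{4}≡16, none ≡ 1, so ord_173(2) = 172 and 2 is a primitive root.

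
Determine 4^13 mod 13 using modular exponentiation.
Using Fermat: 4^{12} ≡ 1 (mod 13). 13 ≡ 1 (mod 12). So 4^{13} ≡ 4^{1} ≡ 4 (mod 13)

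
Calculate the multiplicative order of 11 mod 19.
Powers of 11 mod 19: 11^1≡11, 11^2≡7, 11^3≡1. Order = 3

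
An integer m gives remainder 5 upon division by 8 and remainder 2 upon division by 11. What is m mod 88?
M = 8 × 11 = 88. M₁ = 11, y₁ ≡ 3 mod 8. M₂ = 8, y₂ ≡ 7 mod 11. m = 5×11×3 + 2×8×7 ≡ 13 mod 88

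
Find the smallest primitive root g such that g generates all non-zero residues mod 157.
g = 5. Powers: [5, 25, 125, 154, 142, 82, 96, ...] generates all 156 non-zero residues.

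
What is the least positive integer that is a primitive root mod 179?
g = 2. Powers: [2, 4, 8, 16, 32, 64, ...] generates all 178 non-zero residues.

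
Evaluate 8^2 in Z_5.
8^{2} = 64 ≡ 4 (mod 5)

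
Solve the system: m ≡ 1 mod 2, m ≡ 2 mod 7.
M = 2 × 7 = 14. M₁ = 7, y₁ ≡ 1 mod 2. M₂ = 2, y₂ ≡ 4 mod 7. m = 1×7×1 + 2×2×4 ≡ 9 mod 14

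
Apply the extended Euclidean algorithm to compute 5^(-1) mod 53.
Extended GCD: 5(-21) + 53(2) = 1. So 5^(-1) ≡ -21 ≡ 32 mod 53. Verify: 5 × 32 = 160 ≡ 1 mod 53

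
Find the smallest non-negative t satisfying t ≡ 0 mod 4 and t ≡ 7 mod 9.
M = 4 × 9 = 36. M₁ = 9, y₁ ≡ 1 mod 4. M₂ = 4, y₂ ≡ 7 mod 9. t = 0×9×1 + 7×4×7 ≡ 16 mod 36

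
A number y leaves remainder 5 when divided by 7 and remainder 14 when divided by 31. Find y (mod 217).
M = 7 × 31 = 217. M₁ = 31, y₁ ≡ 5 (mod 7). M₂ = 7, y₂ ≡ 9 (mod 31). y = 5×31×5 + 14×7×9 ≡ 138 (mod 217)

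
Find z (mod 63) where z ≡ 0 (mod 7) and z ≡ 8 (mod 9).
M = 7 × 9 = 63. M₁ = 9, y₁ ≡ 4 (mod 7). M₂ = 7, y₂ ≡ 4 (mod 9). z = 0×9×4 + 8×7×4 ≡ 35 (mod 63)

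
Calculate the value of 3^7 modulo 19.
By repeated squaring (mod 19): 3^{1}≡3, 3^{2}≡9, 3^{4}≡5. Then 3^{7} = 3^{4+2+1} ≡ 5 × 9 × 3 ≡ 2 (mod 19)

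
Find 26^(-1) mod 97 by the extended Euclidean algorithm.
Extended GCD: 26(-41) + 97(11) = 1. So 26^(-1) ≡ -41 ≡ 56 mod 97. Verify: 26 × 56 = 1456 ≡ 1 mod 97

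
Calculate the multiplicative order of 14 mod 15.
Powers of 14 mod 15: 14^1≡14, 14^2≡1. ord_15(14) = 2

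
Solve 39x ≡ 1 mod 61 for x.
Since 61 is prime, by Fermat 39^(-1) ≡ 39^{59} ≡ 36 mod 61. Verify: 39 × 36 = 1404 ≡ 1 mod 61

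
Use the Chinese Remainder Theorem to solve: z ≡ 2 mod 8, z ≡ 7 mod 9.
M = 8 × 9 = 72. M₁ = 9, y₁ ≡ 1 mod 8. M₂ = 8, y₂ ≡ 8 mod 9. z = 2×9×1 + 7×8×8 ≡ 34 mod 72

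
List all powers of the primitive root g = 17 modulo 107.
17^1, 17^2, ..., 17^{106} mod 107: [17, 75, 98, 61, 74, 81, 93, 83, 20, 19, 2, 34, 43, 89, 15, 41, 55, 79, 59, 40, 38, 4, 68, 86, 71, 30, 82, 3, 51, 11, 80, 76, 8, 29, 65, 35, 60, 57, 6, 102, 22, 53, 45, 16, 58, 23, 70, 13, 7, 12, 97, 44, 106, 90, 32, 9, 46, 33, 26, 14, 24, 87, 88, 105, 73, 64, 18, 92, 66, 52, 28, 48, 67, 69, 103, 39, 21, 36, 77, 25, 104, 56, 96, 27, 31, 99, 78, 42, 72, 47, 50, 101, 5, 85, 54, 62, 91, 49, 84, 37, 94, 100, 95, 10, 63, 1]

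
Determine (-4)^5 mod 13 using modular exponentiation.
By repeated squaring (mod 13): (-4)^{1}≡9, (-4)^{2}≡3, (-4)^{4}≡9. Then (-4)^{5} = (-4)^{4+1} ≡ 9 × 9 ≡ 3 (mod 13)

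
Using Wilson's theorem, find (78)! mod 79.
By Wilson's theorem, (78)! ≡ -1 ≡ 78 mod 79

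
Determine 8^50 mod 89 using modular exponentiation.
By repeated squaring mod 89: 8^{1}≡8, 8^{2}≡64, 8^{4}≡2, 8^{8}≡4, 8^{16}≡16, 8^{32}≡78. Then 8^{50} = 8^{32+16+2} ≡ 78 × 16 × 64 ≡ 39 mod 89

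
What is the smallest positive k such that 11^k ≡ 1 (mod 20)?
Powers of 11 mod 20: 11^1≡11, 11^2≡1. Order = 2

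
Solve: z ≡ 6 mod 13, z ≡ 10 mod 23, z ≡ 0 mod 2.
M = 13 × 23 × 2 = 598. M₁ = 46, y₁ ≡ 2 mod 13. M₂ = 26, y₂ ≡ 8 mod 23. M₃ = 299, y₃ ≡ 1 mod 2. z = 6×46×2 + 10×26×8 + 0×299×1 ≡ 240 mod 598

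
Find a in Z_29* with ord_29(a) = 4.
12 has order 4 mod 29 since 12^{4} ≡ 1 mod 29 and no smaller power works.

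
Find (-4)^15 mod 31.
By repeated squaring mod 31: (-4)^{1}≡27, (-4)^{2}≡16, (-4)^{4}≡8, (-4)^{8}≡2. Then (-4)^{15} = (-4)^{8+4+2+1} ≡ 2 × 8 × 16 × 27 ≡ 30 mod 31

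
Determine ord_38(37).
Powers of 37 mod 38: 37^1≡37, 37^2≡1. So the order of 37 is 2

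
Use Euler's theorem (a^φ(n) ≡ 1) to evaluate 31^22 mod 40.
By Euler: 31^{16} ≡ 1 mod 40 since gcd(31, 40) = 1. 22 = 1×16 + 6. So 31^{22} ≡ 31^{6} ≡ 1 mod 40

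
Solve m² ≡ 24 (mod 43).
The square roots of 24 mod 43 are 14 and 29. Verify: 14² = 196 ≡ 24 (mod 43)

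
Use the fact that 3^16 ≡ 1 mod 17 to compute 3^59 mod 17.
By Fermat: 3^{16} ≡ 1 mod 17. 59 = 3×16 + 11. So 3^{59} ≡ 3^{11} ≡ 7 mod 17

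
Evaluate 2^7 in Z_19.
By repeated squaring (mod 19): 2^{1}≡2, 2^{2}≡4, 2^{4}≡16. Then 2^{7} = 2^{4+2+1} ≡ 16 × 4 × 2 ≡ 14 (mod 19)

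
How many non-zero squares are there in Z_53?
For prime 53, there are (p-1)/2 = (53-1)/2 = 26 quadratic residues (excluding 0).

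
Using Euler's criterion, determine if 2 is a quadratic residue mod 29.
By Euler's criterion: 2^{14} ≡ 28 mod 29. Since this equals -1 (≡ 28), 2 is not a QR.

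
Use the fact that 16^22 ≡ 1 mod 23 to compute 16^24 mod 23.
By Fermat: 16^{22} ≡ 1 mod 23. So 16^{24} = 16^{22} · 16^{2} ≡ 16^{2} ≡ 3 mod 23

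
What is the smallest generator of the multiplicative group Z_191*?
g = 19. For each prime q|190: 19^{95}≡190, 19^{38}≡39, 19^{10}≡52, none ≡ 1, so ord_191(19) = 190 and 19 is a primitive root.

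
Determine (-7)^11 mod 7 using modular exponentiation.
By repeated squaring (mod 7): (-7)^{1}≡0, (-7)^{2}≡0, (-7)^{4}≡0, (-7)^{8}≡0. Then (-7)^{11} = (-7)^{8+2+1} ≡ 0 × 0 × 0 ≡ 0 (mod 7)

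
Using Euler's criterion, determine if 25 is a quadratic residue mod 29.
By Euler's criterion: 25^{14} ≡ 1 (mod 29). Since this equals 1, 25 is a QR.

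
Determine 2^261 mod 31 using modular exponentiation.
Using Fermat: 2^{30} ≡ 1 mod 31. 261 ≡ 21 mod 30. So 2^{261} ≡ 2^{21} ≡ 2 mod 31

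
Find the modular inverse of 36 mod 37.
Since 37 is prime, by Fermat 36^(-1) ≡ 36^{35} ≡ 36 mod 37. Verify: 36 × 36 = 1296 ≡ 1 mod 37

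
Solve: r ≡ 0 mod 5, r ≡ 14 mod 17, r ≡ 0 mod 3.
M = 5 × 17 × 3 = 255. M₁ = 51, y₁ ≡ 1 mod 5. M₂ = 15, y₂ ≡ 8 mod 17. M₃ = 85, y₃ ≡ 1 mod 3. r = 0×51×1 + 14×15×8 + 0×85×1 ≡ 150 mod 255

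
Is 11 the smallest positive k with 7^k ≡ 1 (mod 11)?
Powers of 7 mod 11: 7^1≡7, 7^2≡5, 7^3≡2, 7^4≡3, 7^5≡10, 7^6≡4, 7^7≡6, 7^8≡9, 7^9≡8, 7^10≡1. Already 7^10≡1, so the order is 10 < 11. No, the actual order is 10.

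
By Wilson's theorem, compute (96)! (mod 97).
By Wilson's theorem, (96)! ≡ -1 ≡ 96 (mod 97)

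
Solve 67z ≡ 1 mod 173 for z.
Since 173 is prime, by Fermat 67^(-1) ≡ 67^{171} ≡ 31 mod 173. Verify: 67 × 31 = 2077 ≡ 1 mod 173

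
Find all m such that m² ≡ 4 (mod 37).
The square roots of 4 mod 37 are 35 and 2. Verify: 35² = 1225 ≡ 4 (mod 37)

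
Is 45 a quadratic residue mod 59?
By Euler's criterion: 45^{29} ≡ 1 (mod 59). Since this equals 1, 45 is a QR.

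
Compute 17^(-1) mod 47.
Since 47 is prime, by Fermat 17^(-1) ≡ 17^{45} ≡ 36 mod 47. Verify: 17 × 36 = 612 ≡ 1 mod 47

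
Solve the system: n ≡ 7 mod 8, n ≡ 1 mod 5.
M = 8 × 5 = 40. M₁ = 5, y₁ ≡ 5 mod 8. M₂ = 8, y₂ ≡ 2 mod 5. n = 7×5×5 + 1×8×2 ≡ 31 mod 40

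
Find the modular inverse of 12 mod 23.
Since 23 is prime, by Fermat 12^(-1) ≡ 12^{21} ≡ 2 (mod 23). Verify: 12 × 2 = 24 ≡ 1 (mod 23)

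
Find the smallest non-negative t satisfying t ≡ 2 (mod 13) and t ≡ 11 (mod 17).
M = 13 × 17 = 221. M₁ = 17, y₁ ≡ 10 (mod 13). M₂ = 13, y₂ ≡ 4 (mod 17). t = 2×17×10 + 11×13×4 ≡ 28 (mod 221)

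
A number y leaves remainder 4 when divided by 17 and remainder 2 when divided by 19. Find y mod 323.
M = 17 × 19 = 323. M₁ = 19, y₁ ≡ 9 mod 17. M₂ = 17, y₂ ≡ 9 mod 19. y = 4×19×9 + 2×17×9 ≡ 21 mod 323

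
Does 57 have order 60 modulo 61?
57^{15} ≡ 1 (mod 61) and 15 < 60, so ord_61(57) = 15 ≠ 60 and 57 is not a primitive root.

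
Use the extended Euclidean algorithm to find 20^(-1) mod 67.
Extended GCD: 20(-10) + 67(3) = 1. So 20^(-1) ≡ -10 ≡ 57 mod 67. Verify: 20 × 57 = 1140 ≡ 1 mod 67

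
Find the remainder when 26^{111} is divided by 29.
By Fermat: 26^{28} ≡ 1 mod 29. 111 = 3×28 + 27. So 26^{111} ≡ 26^{27} ≡ 19 mod 29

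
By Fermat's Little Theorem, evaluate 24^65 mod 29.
By Fermat: 24^{28} ≡ 1 (mod 29). 65 = 2×28 + 9. So 24^{65} ≡ 24^{9} ≡ 25 (mod 29)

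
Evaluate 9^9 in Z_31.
By repeated squaring (mod 31): 9^{1}≡9, 9^{2}≡19, 9^{4}≡20, 9^{8}≡28. Then 9^{9} = 9^{8+1} ≡ 28 × 9 ≡ 4 (mod 31)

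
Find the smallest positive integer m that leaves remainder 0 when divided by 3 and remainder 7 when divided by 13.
M = 3 × 13 = 39. M₁ = 13, y₁ ≡ 1 (mod 3). M₂ = 3, y₂ ≡ 9 (mod 13). m = 0×13×1 + 7×3×9 ≡ 33 (mod 39)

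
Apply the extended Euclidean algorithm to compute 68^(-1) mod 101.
Extended GCD: 68(-49) + 101(33) = 1. So 68^(-1) ≡ -49 ≡ 52 (mod 101). Verify: 68 × 52 = 3536 ≡ 1 (mod 101)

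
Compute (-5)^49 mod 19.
Using Fermat: (-5)^{18} ≡ 1 mod 19. 49 ≡ 13 mod 18. So (-5)^{49} ≡ (-5)^{13} ≡ 2 mod 19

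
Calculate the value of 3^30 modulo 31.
Using Fermat: 3^{30} ≡ 1 (mod 31). 30 ≡ 0 (mod 30). So 3^{30} ≡ 3^{0} ≡ 1 (mod 31)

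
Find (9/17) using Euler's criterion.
(9/17) = 9^{8} mod 17 = 1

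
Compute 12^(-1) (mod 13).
Since 13 is prime, by Fermat 12^(-1) ≡ 12^{11} ≡ 12 (mod 13). Verify: 12 × 12 = 144 ≡ 1 (mod 13)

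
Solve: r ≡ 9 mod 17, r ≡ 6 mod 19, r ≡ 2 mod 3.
M = 17 × 19 × 3 = 969. M₁ = 57, y₁ ≡ 3 mod 17. M₂ = 51, y₂ ≡ 3 mod 19. M₃ = 323, y₃ ≡ 2 mod 3. r = 9×57×3 + 6×51×3 + 2×323×2 ≡ 842 mod 969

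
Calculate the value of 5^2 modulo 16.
5^{2} = 25 ≡ 9 mod 16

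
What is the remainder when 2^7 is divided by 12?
By repeated squaring (mod 12): 2^{1}≡2, 2^{2}≡4, 2^{4}≡4. Then 2^{7} = 2^{4+2+1} ≡ 4 × 4 × 2 ≡ 8 (mod 12)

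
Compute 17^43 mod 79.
By repeated squaring (mod 79): 17^{1}≡17, 17^{2}≡52, 17^{4}≡18, 17^{8}≡8, 17^{16}≡64, 17^{32}≡67. Then 17^{43} = 17^{32+8+2+1} ≡ 67 × 8 × 52 × 17 ≡ 61 (mod 79)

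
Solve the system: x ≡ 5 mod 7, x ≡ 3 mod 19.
M = 7 × 19 = 133. M₁ = 19, y₁ ≡ 3 mod 7. M₂ = 7, y₂ ≡ 11 mod 19. x = 5×19×3 + 3×7×11 ≡ 117 mod 133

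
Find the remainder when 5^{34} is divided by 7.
By Fermat: 5^{6} ≡ 1 (mod 7). 34 = 5×6 + 4. So 5^{34} ≡ 5^{4} ≡ 2 (mod 7)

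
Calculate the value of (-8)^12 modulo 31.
By repeated squaring mod 31: (-8)^{1}≡23, (-8)^{2}≡2, (-8)^{4}≡4, (-8)^{8}≡16. Then (-8)^{12} = (-8)^{8+4} ≡ 16 × 4 ≡ 2 mod 31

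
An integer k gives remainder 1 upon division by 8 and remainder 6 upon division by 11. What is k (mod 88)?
M = 8 × 11 = 88. M₁ = 11, y₁ ≡ 3 (mod 8). M₂ = 8, y₂ ≡ 7 (mod 11). k = 1×11×3 + 6×8×7 ≡ 17 (mod 88)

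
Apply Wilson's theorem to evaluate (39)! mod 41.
(40)! = (39)! × (40) ≡ -1 mod 41. So (39)! ≡ -1 × (40)^(-1) ≡ (-1)×(-1) = 1 mod 41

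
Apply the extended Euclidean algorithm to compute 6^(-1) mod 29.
Extended GCD: 6(5) + 29(-1) = 1. So 6^(-1) ≡ 5 (mod 29). Verify: 6 × 5 = 30 ≡ 1 (mod 29)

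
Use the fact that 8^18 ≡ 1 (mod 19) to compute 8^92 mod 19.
By Fermat: 8^{18} ≡ 1 (mod 19). 92 = 5×18 + 2. So 8^{92} ≡ 8^{2} ≡ 7 (mod 19)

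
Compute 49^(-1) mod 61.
Since 61 is prime, by Fermat 49^(-1) ≡ 49^{59} ≡ 5 mod 61. Verify: 49 × 5 = 245 ≡ 1 mod 61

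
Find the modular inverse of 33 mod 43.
Since 43 is prime, by Fermat 33^(-1) ≡ 33^{41} ≡ 30 (mod 43). Verify: 33 × 30 = 990 ≡ 1 (mod 43)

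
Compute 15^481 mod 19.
Using Fermat: 15^{18} ≡ 1 (mod 19). 481 ≡ 13 (mod 18). So 15^{481} ≡ 15^{13} ≡ 10 (mod 19)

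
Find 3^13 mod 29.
By repeated squaring mod 29: 3^{1}≡3, 3^{2}≡9, 3^{4}≡23, 3^{8}≡7. Then 3^{13} = 3^{8+4+1} ≡ 7 × 23 × 3 ≡ 19 mod 29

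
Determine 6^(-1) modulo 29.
Since 29 is prime, by Fermat 6^(-1) ≡ 6^{27} ≡ 5 mod 29. Verify: 6 × 5 = 30 ≡ 1 mod 29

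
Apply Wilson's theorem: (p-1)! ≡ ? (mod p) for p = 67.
By Wilson's theorem, (66)! ≡ -1 ≡ 66 mod 67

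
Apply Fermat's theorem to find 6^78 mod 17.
By Fermat: 6^{16} ≡ 1 mod 17. 78 = 4×16 + 14. So 6^{78} ≡ 6^{14} ≡ 9 mod 17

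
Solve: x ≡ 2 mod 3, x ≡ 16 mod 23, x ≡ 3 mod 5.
M = 3 × 23 × 5 = 345. M₁ = 115, y₁ ≡ 1 mod 3. M₂ = 15, y₂ ≡ 20 mod 23. M₃ = 69, y₃ ≡ 4 mod 5. x = 2×115×1 + 16×15×20 + 3×69×4 ≡ 338 mod 345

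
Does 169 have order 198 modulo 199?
169^{99} ≡ 1 (mod 199) and 99 < 198, so ord_199(169) = 99 ≠ 198 and 169 is not a primitive root.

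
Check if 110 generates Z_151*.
110^{25} ≡ 1 mod 151 and 25 < 150, so ord_151(110) = 25 ≠ 150 and 110 is not a primitive root.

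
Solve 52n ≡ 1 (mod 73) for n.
Since 73 is prime, by Fermat 52^(-1) ≡ 52^{71} ≡ 66 (mod 73). Verify: 52 × 66 = 3432 ≡ 1 (mod 73)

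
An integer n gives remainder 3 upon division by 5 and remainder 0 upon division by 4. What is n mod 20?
M = 5 × 4 = 20. M₁ = 4, y₁ ≡ 4 mod 5. M₂ = 5, y₂ ≡ 1 mod 4. n = 3×4×4 + 0×5×1 ≡ 8 mod 20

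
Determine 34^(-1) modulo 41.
Since 41 is prime, by Fermat 34^(-1) ≡ 34^{39} ≡ 35 (mod 41). Verify: 34 × 35 = 1190 ≡ 1 (mod 41)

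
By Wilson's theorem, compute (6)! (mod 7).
By Wilson's theorem, (6)! ≡ -1 ≡ 6 (mod 7)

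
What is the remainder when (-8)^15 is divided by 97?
By repeated squaring (mod 97): (-8)^{1}≡89, (-8)^{2}≡64, (-8)^{4}≡22, (-8)^{8}≡96. Then (-8)^{15} = (-8)^{8+4+2+1} ≡ 96 × 22 × 64 × 89 ≡ 12 (mod 97)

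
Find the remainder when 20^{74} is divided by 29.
By Fermat: 20^{28} ≡ 1 (mod 29). 74 = 2×28 + 18. So 20^{74} ≡ 20^{18} ≡ 7 (mod 29)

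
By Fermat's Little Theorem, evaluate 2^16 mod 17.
By Fermat's Little Theorem, 2^{16} ≡ 1 mod 17 since 17 is prime and gcd(2, 17) = 1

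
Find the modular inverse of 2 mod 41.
Since 41 is prime, by Fermat 2^(-1) ≡ 2^{39} ≡ 21 (mod 41). Verify: 2 × 21 = 42 ≡ 1 (mod 41)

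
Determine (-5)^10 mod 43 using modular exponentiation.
By repeated squaring mod 43: (-5)^{1}≡38, (-5)^{2}≡25, (-5)^{4}≡23, (-5)^{8}≡13. Then (-5)^{10} = (-5)^{8+2} ≡ 13 × 25 ≡ 24 mod 43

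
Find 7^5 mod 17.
By repeated squaring mod 17: 7^{1}≡7, 7^{2}≡15, 7^{4}≡4. Then 7^{5} = 7^{4+1} ≡ 4 × 7 ≡ 11 mod 17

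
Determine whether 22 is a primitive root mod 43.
22^{14} ≡ 1 mod 43 and 14 < 42, so ord_43(22) = 14 ≠ 42 and 22 is not a primitive root.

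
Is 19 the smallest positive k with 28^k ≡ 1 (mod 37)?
Powers of 28 mod 37: 28^1≡28, 28^2≡7, 28^3≡11, 28^4≡12, 28^5≡3, 28^6≡10, 28^7≡21, 28^8≡33, 28^9≡36, 28^10≡9, 28^11≡30, 28^12≡26, 28^13≡25, 28^14≡34, 28^15≡27, 28^16≡16, 28^17≡4, 28^18≡1. Already 28^18≡1, so the order is 18 < 19. No, the actual order is 18.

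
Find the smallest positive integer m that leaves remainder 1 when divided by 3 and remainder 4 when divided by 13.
M = 3 × 13 = 39. M₁ = 13, y₁ ≡ 1 (mod 3). M₂ = 3, y₂ ≡ 9 (mod 13). m = 1×13×1 + 4×3×9 ≡ 4 (mod 39)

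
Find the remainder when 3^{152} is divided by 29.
By Fermat: 3^{28} ≡ 1 mod 29. 152 = 5×28 + 12. So 3^{152} ≡ 3^{12} ≡ 16 mod 29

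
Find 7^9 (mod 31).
By repeated squaring (mod 31): 7^{1}≡7, 7^{2}≡18, 7^{4}≡14, 7^{8}≡10. Then 7^{9} = 7^{8+1} ≡ 10 × 7 ≡ 8 (mod 31)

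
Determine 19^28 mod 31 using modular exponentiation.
By repeated squaring mod 31: 19^{1}≡19, 19^{2}≡20, 19^{4}≡28, 19^{8}≡9, 19^{16}≡19. Then 19^{28} = 19^{16+8+4} ≡ 19 × 9 × 28 ≡ 14 mod 31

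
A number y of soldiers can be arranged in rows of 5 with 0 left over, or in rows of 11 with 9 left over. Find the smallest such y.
M = 5 × 11 = 55. M₁ = 11, y₁ ≡ 1 (mod 5). M₂ = 5, y₂ ≡ 9 (mod 11). y = 0×11×1 + 9×5×9 ≡ 20 (mod 55)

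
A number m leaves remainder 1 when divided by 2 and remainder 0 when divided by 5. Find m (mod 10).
M = 2 × 5 = 10. M₁ = 5, y₁ ≡ 1 (mod 2). M₂ = 2, y₂ ≡ 3 (mod 5). m = 1×5×1 + 0×2×3 ≡ 5 (mod 10)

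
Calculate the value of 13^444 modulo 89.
Using Fermat: 13^{88} ≡ 1 (mod 89). 444 ≡ 4 (mod 88). So 13^{444} ≡ 13^{4} ≡ 81 (mod 89)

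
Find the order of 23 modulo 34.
Powers of 23 mod 34: 23^1≡23, 23^2≡19, 23^3≡29, 23^4≡21, 23^5≡7, 23^6≡25, 23^7≡31, 23^8≡33, 23^9≡11, 23^10≡15, 23^11≡5, 23^12≡13, 23^13≡27, 23^14≡9, 23^15≡3, 23^16≡1. So the order of 23 is 16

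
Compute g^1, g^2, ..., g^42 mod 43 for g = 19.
19^1, 19^2, ..., 19^{42} mod 43: [19, 17, 22, 31, 30, 11, 37, 15, 27, 40, 29, 35, 20, 36, 39, 10, 18, 41, 5, 9, 42, 24, 26, 21, 12, 13, 32, 6, 28, 16, 3, 14, 8, 23, 7, 4, 33, 25, 2, 38, 34, 1]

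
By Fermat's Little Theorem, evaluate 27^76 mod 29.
By Fermat: 27^{28} ≡ 1 mod 29. 76 = 2×28 + 20. So 27^{76} ≡ 27^{20} ≡ 23 mod 29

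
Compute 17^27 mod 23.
Using Fermat: 17^{22} ≡ 1 (mod 23). 27 ≡ 5 (mod 22). So 17^{27} ≡ 17^{5} ≡ 21 (mod 23)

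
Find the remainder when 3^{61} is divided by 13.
By Fermat: 3^{12} ≡ 1 mod 13. 61 = 5×12 + 1. So 3^{61} ≡ 3^{1} ≡ 3 mod 13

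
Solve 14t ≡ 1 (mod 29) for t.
Since 29 is prime, by Fermat 14^(-1) ≡ 14^{27} ≡ 27 (mod 29). Verify: 14 × 27 = 378 ≡ 1 (mod 29)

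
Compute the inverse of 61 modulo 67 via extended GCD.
Extended GCD: 61(11) + 67(-10) = 1. So 61^(-1) ≡ 11 (mod 67). Verify: 61 × 11 = 671 ≡ 1 (mod 67)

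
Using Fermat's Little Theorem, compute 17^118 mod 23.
By Fermat: 17^{22} ≡ 1 (mod 23). 118 = 5×22 + 8. So 17^{118} ≡ 17^{8} ≡ 18 (mod 23)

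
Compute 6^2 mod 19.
6^{2} = 36 ≡ 17 mod 19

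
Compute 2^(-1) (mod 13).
Since 13 is prime, by Fermat 2^(-1) ≡ 2^{11} ≡ 7 (mod 13). Verify: 2 × 7 = 14 ≡ 1 (mod 13)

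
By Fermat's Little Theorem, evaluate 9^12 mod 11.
By Fermat: 9^{10} ≡ 1 (mod 11). So 9^{12} = 9^{10} · 9^{2} ≡ 9^{2} ≡ 4 (mod 11)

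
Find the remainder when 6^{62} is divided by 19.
By Fermat: 6^{18} ≡ 1 (mod 19). 62 = 3×18 + 8. So 6^{62} ≡ 6^{8} ≡ 16 (mod 19)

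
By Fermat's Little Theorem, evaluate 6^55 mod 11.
By Fermat: 6^{10} ≡ 1 mod 11. 55 = 5×10 + 5. So 6^{55} ≡ 6^{5} ≡ 10 mod 11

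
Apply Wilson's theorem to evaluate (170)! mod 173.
(172)! = (170)! × (171) × (172) ≡ -1 mod 173. So (170)! ≡ -1 × [(172)(171)]^(-1) ≡ 86 mod 173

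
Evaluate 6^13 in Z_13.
Using Fermat: 6^{12} ≡ 1 mod 13. 13 ≡ 1 mod 12. So 6^{13} ≡ 6^{1} ≡ 6 mod 13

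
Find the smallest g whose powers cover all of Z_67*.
g = 2. Powers: [2, 4, 8, 16, 32, 64, 61, 55, ...] generates all 66 non-zero residues.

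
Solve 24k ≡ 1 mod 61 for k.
Since 61 is prime, by Fermat 24^(-1) ≡ 24^{59} ≡ 28 mod 61. Verify: 24 × 28 = 672 ≡ 1 mod 61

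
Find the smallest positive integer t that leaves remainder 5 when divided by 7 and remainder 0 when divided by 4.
M = 7 × 4 = 28. M₁ = 4, y₁ ≡ 2 mod 7. M₂ = 7, y₂ ≡ 3 mod 4. t = 5×4×2 + 0×7×3 ≡ 12 mod 28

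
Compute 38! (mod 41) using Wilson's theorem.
(40)! = (38)! × (39) × (40) ≡ -1 (mod 41). So (38)! ≡ -1 × [(40)(39)]^(-1) ≡ 20 (mod 41)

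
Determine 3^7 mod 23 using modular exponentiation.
By repeated squaring (mod 23): 3^{1}≡3, 3^{2}≡9, 3^{4}≡12. Then 3^{7} = 3^{4+2+1} ≡ 12 × 9 × 3 ≡ 2 (mod 23)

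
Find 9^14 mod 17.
By repeated squaring mod 17: 9^{1}≡9, 9^{2}≡13, 9^{4}≡16, 9^{8}≡1. Then 9^{14} = 9^{8+4+2} ≡ 1 × 16 × 13 ≡ 4 mod 17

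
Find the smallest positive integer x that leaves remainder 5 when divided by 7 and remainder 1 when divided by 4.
M = 7 × 4 = 28. M₁ = 4, y₁ ≡ 2 (mod 7). M₂ = 7, y₂ ≡ 3 (mod 4). x = 5×4×2 + 1×7×3 ≡ 5 (mod 28)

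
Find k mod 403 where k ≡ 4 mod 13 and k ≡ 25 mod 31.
M = 13 × 31 = 403. M₁ = 31, y₁ ≡ 8 mod 13. M₂ = 13, y₂ ≡ 12 mod 31. k = 4×31×8 + 25×13×12 ≡ 56 mod 403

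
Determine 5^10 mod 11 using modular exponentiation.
Using Fermat: 5^{10} ≡ 1 (mod 11). 10 ≡ 0 (mod 10). So 5^{10} ≡ 5^{0} ≡ 1 (mod 11)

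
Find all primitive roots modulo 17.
There are φ(16) = 8 primitive roots mod 17: {3, 5, 6, 7, 10, 11, 12, 14}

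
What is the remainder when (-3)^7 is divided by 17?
By repeated squaring (mod 17): (-3)^{1}≡14, (-3)^{2}≡9, (-3)^{4}≡13. Then (-3)^{7} = (-3)^{4+2+1} ≡ 13 × 9 × 14 ≡ 6 (mod 17)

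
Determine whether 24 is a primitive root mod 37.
ord_37(24) divides 36. For each prime q|36: 24^{18}≡36, 24^{12}≡10, none ≡ 1. So 24 has order 36 and is a primitive root mod 37.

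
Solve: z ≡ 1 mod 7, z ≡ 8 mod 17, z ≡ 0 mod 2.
M = 7 × 17 × 2 = 238. M₁ = 34, y₁ ≡ 6 mod 7. M₂ = 14, y₂ ≡ 11 mod 17. M₃ = 119, y₃ ≡ 1 mod 2. z = 1×34×6 + 8×14×11 + 0×119×1 ≡ 8 mod 238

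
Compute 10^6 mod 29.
By repeated squaring mod 29: 10^{1}≡10, 10^{2}≡13, 10^{4}≡24. Then 10^{6} = 10^{4+2} ≡ 24 × 13 ≡ 22 mod 29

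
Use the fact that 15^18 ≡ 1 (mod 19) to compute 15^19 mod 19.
By Fermat: 15^{18} ≡ 1 (mod 19). So 15^{19} = 15^{18} · 15^{1} ≡ 15^{1} ≡ 15 (mod 19)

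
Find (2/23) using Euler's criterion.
(2/23) = 2^{11} mod 23 = 1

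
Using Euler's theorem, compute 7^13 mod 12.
By Euler: 7^{4} ≡ 1 (mod 12) since gcd(7, 12) = 1. 13 = 3×4 + 1. So 7^{13} ≡ 7^{1} ≡ 7 (mod 12)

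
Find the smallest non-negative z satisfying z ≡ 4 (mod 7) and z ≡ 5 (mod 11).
M = 7 × 11 = 77. M₁ = 11, y₁ ≡ 2 (mod 7). M₂ = 7, y₂ ≡ 8 (mod 11). z = 4×11×2 + 5×7×8 ≡ 60 (mod 77)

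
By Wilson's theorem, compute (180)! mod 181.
By Wilson's theorem, (180)! ≡ -1 ≡ 180 mod 181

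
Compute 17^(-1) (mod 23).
Since 23 is prime, by Fermat 17^(-1) ≡ 17^{21} ≡ 19 (mod 23). Verify: 17 × 19 = 323 ≡ 1 (mod 23)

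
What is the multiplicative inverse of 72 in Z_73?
Since 73 is prime, by Fermat 72^(-1) ≡ 72^{71} ≡ 72 (mod 73). Verify: 72 × 72 = 5184 ≡ 1 (mod 73)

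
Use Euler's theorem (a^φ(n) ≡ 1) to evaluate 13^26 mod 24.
By Euler: 13^{8} ≡ 1 (mod 24) since gcd(13, 24) = 1. 26 = 3×8 + 2. So 13^{26} ≡ 13^{2} ≡ 1 (mod 24)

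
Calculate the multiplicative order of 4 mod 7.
Powers of 4 mod 7: 4^1≡4, 4^2≡2, 4^3≡1. Order = 3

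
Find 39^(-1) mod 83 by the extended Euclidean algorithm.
Extended GCD: 39(-17) + 83(8) = 1. So 39^(-1) ≡ -17 ≡ 66 mod 83. Verify: 39 × 66 = 2574 ≡ 1 mod 83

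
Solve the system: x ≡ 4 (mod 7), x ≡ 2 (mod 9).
M = 7 × 9 = 63. M₁ = 9, y₁ ≡ 4 (mod 7). M₂ = 7, y₂ ≡ 4 (mod 9). x = 4×9×4 + 2×7×4 ≡ 11 (mod 63)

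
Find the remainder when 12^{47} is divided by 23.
By Fermat: 12^{22} ≡ 1 mod 23. 47 = 2×22 + 3. So 12^{47} ≡ 12^{3} ≡ 3 mod 23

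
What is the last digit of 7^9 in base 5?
Using Fermat: 7^{4} ≡ 1 mod 5. 9 ≡ 1 mod 4. So 7^{9} ≡ 7^{1} ≡ 2 mod 5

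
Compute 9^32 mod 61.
By repeated squaring (mod 61): 9^{1}≡9, 9^{2}≡20, 9^{4}≡34, 9^{8}≡58, 9^{16}≡9, 9^{32}≡20. So 9^{32} ≡ 20 (mod 61)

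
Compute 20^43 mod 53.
By repeated squaring (mod 53): 20^{1}≡20, 20^{2}≡29, 20^{4}≡46, 20^{8}≡49, 20^{16}≡16, 20^{32}≡44. Then 20^{43} = 20^{32+8+2+1} ≡ 44 × 49 × 29 × 20 ≡ 51 (mod 53)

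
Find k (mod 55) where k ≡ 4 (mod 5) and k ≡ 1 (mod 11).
M = 5 × 11 = 55. M₁ = 11, y₁ ≡ 1 (mod 5). M₂ = 5, y₂ ≡ 9 (mod 11). k = 4×11×1 + 1×5×9 ≡ 34 (mod 55)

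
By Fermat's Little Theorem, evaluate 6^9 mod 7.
By Fermat: 6^{6} ≡ 1 mod 7. So 6^{9} = 6^{6} · 6^{3} ≡ 6^{3} ≡ 6 mod 7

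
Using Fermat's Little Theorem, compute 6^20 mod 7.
By Fermat: 6^{6} ≡ 1 (mod 7). 20 = 3×6 + 2. So 6^{20} ≡ 6^{2} ≡ 1 (mod 7)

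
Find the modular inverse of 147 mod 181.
Since 181 is prime, by Fermat 147^(-1) ≡ 147^{179} ≡ 165 (mod 181). Verify: 147 × 165 = 24255 ≡ 1 (mod 181)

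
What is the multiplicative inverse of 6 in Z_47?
Since 47 is prime, by Fermat 6^(-1) ≡ 6^{45} ≡ 8 mod 47. Verify: 6 × 8 = 48 ≡ 1 mod 47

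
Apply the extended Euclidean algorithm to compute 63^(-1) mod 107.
Extended GCD: 63(17) + 107(-10) = 1. So 63^(-1) ≡ 17 (mod 107). Verify: 63 × 17 = 1071 ≡ 1 (mod 107)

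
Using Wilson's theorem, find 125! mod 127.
(126)! = (125)! × (126) ≡ -1 mod 127. So (125)! ≡ -1 × (126)^(-1) ≡ (-1)×(-1) = 1 mod 127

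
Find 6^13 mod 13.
Using Fermat: 6^{12} ≡ 1 mod 13. 13 ≡ 1 mod 12. So 6^{13} ≡ 6^{1} ≡ 6 mod 13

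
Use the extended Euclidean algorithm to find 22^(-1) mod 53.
Extended GCD: 22(-12) + 53(5) = 1. So 22^(-1) ≡ -12 ≡ 41 (mod 53). Verify: 22 × 41 = 902 ≡ 1 (mod 53)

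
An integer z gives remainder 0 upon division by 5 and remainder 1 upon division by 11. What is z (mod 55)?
M = 5 × 11 = 55. M₁ = 11, y₁ ≡ 1 (mod 5). M₂ = 5, y₂ ≡ 9 (mod 11). z = 0×11×1 + 1×5×9 ≡ 45 (mod 55)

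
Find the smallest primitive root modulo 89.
g = 3. For each prime q|88: 3^{44}≡88, 3^{8}≡64, none ≡ 1, so ord_89(3) = 88 and 3 is a primitive root.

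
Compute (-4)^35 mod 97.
By repeated squaring (mod 97): (-4)^{1}≡93, (-4)^{2}≡16, (-4)^{4}≡62, (-4)^{8}≡61, (-4)^{16}≡35, (-4)^{32}≡61. Then (-4)^{35} = (-4)^{32+2+1} ≡ 61 × 16 × 93 ≡ 73 (mod 97)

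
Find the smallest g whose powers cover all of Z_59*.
g = 2. For each prime q|58: 2^{29}≡58, 2^{2}≡4, none ≡ 1, so ord_59(2) = 58 and 2 is a primitive root.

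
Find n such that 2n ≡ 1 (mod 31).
Since 31 is prime, by Fermat 2^(-1) ≡ 2^{29} ≡ 16 (mod 31). Verify: 2 × 16 = 32 ≡ 1 (mod 31)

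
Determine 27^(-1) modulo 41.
Since 41 is prime, by Fermat 27^(-1) ≡ 27^{39} ≡ 38 (mod 41). Verify: 27 × 38 = 1026 ≡ 1 (mod 41)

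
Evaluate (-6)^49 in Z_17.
Using Fermat: (-6)^{16} ≡ 1 (mod 17). 49 ≡ 1 (mod 16). So (-6)^{49} ≡ (-6)^{1} ≡ 11 (mod 17)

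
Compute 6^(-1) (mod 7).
Since 7 is prime, by Fermat 6^(-1) ≡ 6^{5} ≡ 6 (mod 7). Verify: 6 × 6 = 36 ≡ 1 (mod 7)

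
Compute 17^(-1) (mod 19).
Since 19 is prime, by Fermat 17^(-1) ≡ 17^{17} ≡ 9 (mod 19). Verify: 17 × 9 = 153 ≡ 1 (mod 19)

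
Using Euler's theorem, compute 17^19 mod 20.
By Euler: 17^{8} ≡ 1 mod 20 since gcd(17, 20) = 1. 19 = 2×8 + 3. So 17^{19} ≡ 17^{3} ≡ 13 mod 20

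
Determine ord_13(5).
Powers of 5 mod 13: 5^1≡5, 5^2≡12, 5^3≡8, 5^4≡1. Order = 4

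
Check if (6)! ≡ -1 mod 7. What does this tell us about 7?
(6)! mod 7 = 6. Since this equals -1 mod 7, Wilson confirms 7 is prime.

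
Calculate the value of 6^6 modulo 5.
Using Fermat: 6^{4} ≡ 1 (mod 5). 6 ≡ 2 (mod 4). So 6^{6} ≡ 6^{2} ≡ 1 (mod 5)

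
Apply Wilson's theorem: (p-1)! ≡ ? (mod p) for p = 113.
By Wilson's theorem, (112)! ≡ -1 ≡ 112 (mod 113)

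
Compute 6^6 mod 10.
By repeated squaring (mod 10): 6^{1}≡6, 6^{2}≡6, 6^{4}≡6. Then 6^{6} = 6^{4+2} ≡ 6 × 6 ≡ 6 (mod 10)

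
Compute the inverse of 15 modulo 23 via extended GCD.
Extended GCD: 15(-3) + 23(2) = 1. So 15^(-1) ≡ -3 ≡ 20 mod 23. Verify: 15 × 20 = 300 ≡ 1 mod 23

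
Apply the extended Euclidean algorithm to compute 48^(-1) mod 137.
Extended GCD: 48(20) + 137(-7) = 1. So 48^(-1) ≡ 20 mod 137. Verify: 48 × 20 = 960 ≡ 1 mod 137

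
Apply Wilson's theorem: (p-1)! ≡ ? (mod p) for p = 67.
By Wilson's theorem, (66)! ≡ -1 ≡ 66 mod 67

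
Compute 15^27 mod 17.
Using Fermat: 15^{16} ≡ 1 (mod 17). 27 ≡ 11 (mod 16). So 15^{27} ≡ 15^{11} ≡ 9 (mod 17)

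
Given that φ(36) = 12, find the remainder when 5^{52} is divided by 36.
By Euler: 5^{12} ≡ 1 mod 36 since gcd(5, 36) = 1. 52 = 4×12 + 4. So 5^{52} ≡ 5^{4} ≡ 13 mod 36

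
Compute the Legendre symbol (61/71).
(61/71) = 61^{35} mod 71 = -1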